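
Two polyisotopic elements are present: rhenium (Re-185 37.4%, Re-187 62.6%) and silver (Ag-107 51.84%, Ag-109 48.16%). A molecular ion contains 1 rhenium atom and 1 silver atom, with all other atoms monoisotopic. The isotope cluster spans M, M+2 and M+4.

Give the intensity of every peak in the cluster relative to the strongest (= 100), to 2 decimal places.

Rhenium pattern (n=1): 0.3740 : 0.6260
Silver pattern (n=1): 0.5184 : 0.4816
Convolve the two distributions (both contribute in 2-u steps):
  M: 0.3740×0.5184 = 0.193882
  M+2: 0.3740×0.4816 + 0.6260×0.5184 = 0.504637
  M+4: 0.6260×0.4816 = 0.301482
Scale to base peak (0.504637) = 100: 38.42 : 100.00 : 59.74

38.42 : 100.00 : 59.74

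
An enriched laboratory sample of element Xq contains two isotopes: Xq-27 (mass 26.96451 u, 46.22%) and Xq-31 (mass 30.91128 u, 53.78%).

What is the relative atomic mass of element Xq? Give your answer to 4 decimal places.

29.0871 u

The abundance-weighted mean is 0.4622 × 26.96451 + 0.5378 × 30.91128
= 12.462997 + 16.624086 = 29.087083 u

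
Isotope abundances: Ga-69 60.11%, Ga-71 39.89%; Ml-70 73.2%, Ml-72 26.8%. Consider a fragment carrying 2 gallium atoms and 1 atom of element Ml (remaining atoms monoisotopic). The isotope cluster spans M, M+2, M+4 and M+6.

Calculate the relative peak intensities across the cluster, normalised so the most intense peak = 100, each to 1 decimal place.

Gallium pattern (n=2): 0.36132121 : 0.47955758 : 0.15912121
Element Ml pattern (n=1): 0.7320 : 0.2680
Convolve the two distributions (both contribute in 2-u steps):
  M: 0.36132121×0.7320 = 0.264487
  M+2: 0.36132121×0.2680 + 0.47955758×0.7320 = 0.447870
  M+4: 0.47955758×0.2680 + 0.15912121×0.7320 = 0.244998
  M+6: 0.15912121×0.2680 = 0.042644
Scale to base peak (0.447870) = 100: 59.1 : 100.0 : 54.7 : 9.5

59.1 : 100.0 : 54.7 : 9.5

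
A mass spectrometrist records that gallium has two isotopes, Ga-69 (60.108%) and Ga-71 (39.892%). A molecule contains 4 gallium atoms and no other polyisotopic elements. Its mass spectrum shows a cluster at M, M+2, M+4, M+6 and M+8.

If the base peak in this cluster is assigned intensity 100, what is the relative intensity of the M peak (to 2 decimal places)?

37.67

(0.60108 + 0.39892)^4 gives M 0.1305, M+2 0.3465, M+4 0.3450, M+6 0.1526, M+8 0.0253; the largest is M+2.
P(M+2) = C(4,1) × 0.60108^3 × 0.39892^1 = 4 × 0.2171685 × 0.39892 = 0.346531 (base)
P(M) = C(4,0) × 0.60108^4 × 0.39892^0 = 1 × 0.13053564 × 1.0000 = 0.130536
Relative intensity = 0.130536 / 0.346531 × 100 = 37.67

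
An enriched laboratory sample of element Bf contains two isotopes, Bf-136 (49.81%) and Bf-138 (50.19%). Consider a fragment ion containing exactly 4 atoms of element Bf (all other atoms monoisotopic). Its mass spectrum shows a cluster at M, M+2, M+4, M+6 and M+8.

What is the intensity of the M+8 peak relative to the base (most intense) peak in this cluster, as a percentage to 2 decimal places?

16.92%

(0.4981 + 0.5019)^4 gives M 0.0616, M+2 0.2481, M+4 0.3750, M+6 0.2519, M+8 0.0635; the largest is M+4.
P(M+4) = C(4,2) × 0.4981^2 × 0.5019^2 = 6 × 0.24810361 × 0.25190361 = 0.374989 (base)
P(M+8) = C(4,4) × 0.4981^0 × 0.5019^4 = 1 × 1.0000 × 0.06345543 = 0.063455
Relative intensity = 0.063455 / 0.374989 × 100 = 16.92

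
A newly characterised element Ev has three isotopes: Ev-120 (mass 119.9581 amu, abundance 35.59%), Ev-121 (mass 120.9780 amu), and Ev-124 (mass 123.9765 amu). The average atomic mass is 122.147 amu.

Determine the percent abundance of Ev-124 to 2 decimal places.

51.09%

Let x and y be the fractions of Ev-121 and Ev-124. Then x + y = 1 − 0.3559 = 0.6441 and 120.9780x + 123.9765y = 122.147 − 0.3559×119.9581 = 79.45391221.
Substituting: 120.9780x + 123.9765(0.6441 − x) = 79.45391221
(120.9780 − 123.9765)x = -0.39935144  ⇒  x = 0.13318, y = 0.51092
Ev-121: 13.32%, Ev-124: 51.09%.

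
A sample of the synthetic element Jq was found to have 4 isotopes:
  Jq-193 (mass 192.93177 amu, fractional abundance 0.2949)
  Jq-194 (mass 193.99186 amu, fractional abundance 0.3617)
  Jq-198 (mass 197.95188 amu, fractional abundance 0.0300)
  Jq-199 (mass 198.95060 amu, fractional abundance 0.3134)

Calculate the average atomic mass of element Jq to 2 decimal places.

The abundance-weighted mean is 0.2949 × 192.93177 + 0.3617 × 193.99186 + 0.0300 × 197.95188 + 0.3134 × 198.95060
= 56.895579 + 70.166856 + 5.938556 + 62.351118 = 195.352109 amu

195.35 amu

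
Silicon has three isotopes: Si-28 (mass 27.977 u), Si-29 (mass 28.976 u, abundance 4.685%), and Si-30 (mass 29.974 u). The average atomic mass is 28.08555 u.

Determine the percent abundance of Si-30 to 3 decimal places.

The remaining 95.315% is split between Si-28 (fraction x) and Si-30 (fraction 0.95315 − x).
Substituting: 27.977x + 29.974(0.95315 − x) = 26.7280244
(27.977 − 29.974)x = -1.8416937  ⇒  x = 0.92223, y = 0.03092
Si-28: 92.223%, Si-30: 3.092%.

3.092%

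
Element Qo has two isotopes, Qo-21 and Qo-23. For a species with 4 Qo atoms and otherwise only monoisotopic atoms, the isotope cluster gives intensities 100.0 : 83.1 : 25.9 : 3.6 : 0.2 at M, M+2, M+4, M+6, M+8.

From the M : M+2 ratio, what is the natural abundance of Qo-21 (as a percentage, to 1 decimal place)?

82.8%

Let p = fractional abundance of Qo-21. I(M+2)/I(M) = [C(4,1)·p^3·(1−p)] / p^4 = 4·(1−p)/p = 83.1/100.0 = 0.8310
(1−p)/p = 0.8310/4 = 0.2077  ⇒  p = 1/(1 + 0.2077) = 0.8280
Qo-21: 82.8%, Qo-23: 17.2%.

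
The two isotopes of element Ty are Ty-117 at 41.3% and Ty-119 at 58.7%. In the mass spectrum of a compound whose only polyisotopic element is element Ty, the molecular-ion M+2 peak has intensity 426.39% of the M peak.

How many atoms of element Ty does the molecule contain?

3

With n Ty atoms, P(M+2)/P(M) = C(n,1)·p^(n−1)q / p^n = n·q/p = n · 0.587/0.413.
n = 4.2639 × 0.413/0.587 = 3.00 ≈ 3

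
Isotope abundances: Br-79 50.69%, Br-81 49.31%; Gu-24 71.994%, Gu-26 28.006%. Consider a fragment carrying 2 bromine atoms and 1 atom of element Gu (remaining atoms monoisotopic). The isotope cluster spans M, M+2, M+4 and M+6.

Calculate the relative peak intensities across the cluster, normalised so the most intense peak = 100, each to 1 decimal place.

42.8 : 100.0 : 73.0 : 15.8

Bromine pattern (n=2): 0.25694761 : 0.49990478 : 0.24314761
Element Gu pattern (n=1): 0.71994 : 0.28006
Convolve the two distributions (both contribute in 2-u steps):
  M: 0.25694761×0.71994 = 0.184987
  M+2: 0.25694761×0.28006 + 0.49990478×0.71994 = 0.431862
  M+4: 0.49990478×0.28006 + 0.24314761×0.71994 = 0.315055
  M+6: 0.24314761×0.28006 = 0.068096
Scale to base peak (0.431862) = 100: 42.8 : 100.0 : 73.0 : 15.8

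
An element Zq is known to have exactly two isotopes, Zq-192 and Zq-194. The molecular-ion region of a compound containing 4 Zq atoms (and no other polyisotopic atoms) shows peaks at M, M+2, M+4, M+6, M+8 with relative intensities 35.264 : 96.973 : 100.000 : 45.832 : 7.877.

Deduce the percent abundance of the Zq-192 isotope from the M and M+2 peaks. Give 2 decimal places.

If p is the fraction of Zq that is Zq-192, then I(M+2)/I(M) = [C(4,1)·p^3·(1−p)] / p^4 = 4·(1−p)/p = 96.973/35.264 = 2.7499
(1−p)/p = 2.7499/4 = 0.6875  ⇒  p = 1/(1 + 0.6875) = 0.5926
Zq-192: 59.26%, Zq-194: 40.74%.

59.26%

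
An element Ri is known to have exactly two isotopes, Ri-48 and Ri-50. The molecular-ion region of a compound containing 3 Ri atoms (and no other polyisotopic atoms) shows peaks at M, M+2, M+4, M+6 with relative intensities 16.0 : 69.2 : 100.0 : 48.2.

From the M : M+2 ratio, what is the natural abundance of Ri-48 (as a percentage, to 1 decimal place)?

41.0%

Write p for the Ri-48 fraction. I(M+2)/I(M) = [C(3,1)·p^2·(1−p)] / p^3 = 3·(1−p)/p = 69.2/16.0 = 4.3250
(1−p)/p = 4.3250/3 = 1.4417  ⇒  p = 1/(1 + 1.4417) = 0.4096
Ri-48: 41.0%, Ri-50: 59.0%.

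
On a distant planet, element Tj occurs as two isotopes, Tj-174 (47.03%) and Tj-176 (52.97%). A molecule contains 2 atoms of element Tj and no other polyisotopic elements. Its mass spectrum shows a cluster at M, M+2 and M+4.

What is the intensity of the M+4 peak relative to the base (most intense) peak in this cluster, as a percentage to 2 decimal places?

56.32%

Term probabilities: M 0.2212, M+2 0.4982, M+4 0.2806. Base peak = M+2.
P(M+2) = C(2,1) × 0.4703^1 × 0.5297^1 = 2 × 0.4703 × 0.5297 = 0.498236 (base)
P(M+4) = C(2,2) × 0.4703^0 × 0.5297^2 = 1 × 1.0000 × 0.28058209 = 0.280582
Relative intensity = 0.280582 / 0.498236 × 100 = 56.32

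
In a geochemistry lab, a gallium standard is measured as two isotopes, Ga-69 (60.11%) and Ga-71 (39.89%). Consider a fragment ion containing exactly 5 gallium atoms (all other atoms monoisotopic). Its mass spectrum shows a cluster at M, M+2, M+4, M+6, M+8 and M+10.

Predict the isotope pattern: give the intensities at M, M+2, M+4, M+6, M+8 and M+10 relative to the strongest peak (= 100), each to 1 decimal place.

Expanding (0.6011 + 0.3989)^5:
P(M) = 0.6011^5 = 0.078475
P(M+2) = 5 × 0.6011^4 × 0.3989^1 = 0.260388
P(M+4) = 10 × 0.6011^3 × 0.3989^2 = 0.345596
P(M+6) = 10 × 0.6011^2 × 0.3989^3 = 0.229343
P(M+8) = 5 × 0.6011^1 × 0.3989^4 = 0.076098
P(M+10) = 0.3989^5 = 0.010100
The M+4 peak is largest (0.345596); scaling to 100 gives 22.7 : 75.3 : 100.0 : 66.4 : 22.0 : 2.9.

22.7 : 75.3 : 100.0 : 66.4 : 22.0 : 2.9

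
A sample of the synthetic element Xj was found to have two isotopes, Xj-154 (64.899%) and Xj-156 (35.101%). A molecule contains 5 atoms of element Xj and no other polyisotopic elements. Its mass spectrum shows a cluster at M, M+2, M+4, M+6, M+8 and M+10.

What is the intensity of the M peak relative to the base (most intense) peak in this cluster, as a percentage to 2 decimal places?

Term probabilities: M 0.1151, M+2 0.3113, M+4 0.3368, M+6 0.1822, M+8 0.0493, M+10 0.0053. Base peak = M+4.
P(M+4) = C(5,2) × 0.64899^3 × 0.35101^2 = 10 × 0.27334681 × 0.12320802 = 0.336785 (base)
P(M) = C(5,0) × 0.64899^5 × 0.35101^0 = 1 × 0.1151304 × 1.0000 = 0.115130
Relative intensity = 0.115130 / 0.336785 × 100 = 34.19

34.19%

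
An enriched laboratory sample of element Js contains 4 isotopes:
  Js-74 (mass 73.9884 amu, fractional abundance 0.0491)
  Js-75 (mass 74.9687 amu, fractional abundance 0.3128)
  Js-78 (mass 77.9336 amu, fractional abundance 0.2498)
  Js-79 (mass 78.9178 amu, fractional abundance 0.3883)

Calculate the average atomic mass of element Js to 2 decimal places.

Ar = Σ fᵢ·mᵢ = 0.0491 × 73.9884 + 0.3128 × 74.9687 + 0.2498 × 77.9336 + 0.3883 × 78.9178
= 3.63283 + 23.45021 + 19.46781 + 30.64378 = 77.19463 amu

77.19 amu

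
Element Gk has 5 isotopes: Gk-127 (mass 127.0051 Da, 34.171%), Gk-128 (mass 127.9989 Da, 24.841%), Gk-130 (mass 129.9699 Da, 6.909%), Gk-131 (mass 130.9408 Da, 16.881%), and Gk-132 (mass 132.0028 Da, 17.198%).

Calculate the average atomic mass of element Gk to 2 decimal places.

128.98 Da

Ar = Σ fᵢ·mᵢ = 0.34171 × 127.0051 + 0.24841 × 127.9989 + 0.06909 × 129.9699 + 0.16881 × 130.9408 + 0.17198 × 132.0028
= 43.39891 + 31.79621 + 8.97962 + 22.10412 + 22.70184 = 128.98070 Da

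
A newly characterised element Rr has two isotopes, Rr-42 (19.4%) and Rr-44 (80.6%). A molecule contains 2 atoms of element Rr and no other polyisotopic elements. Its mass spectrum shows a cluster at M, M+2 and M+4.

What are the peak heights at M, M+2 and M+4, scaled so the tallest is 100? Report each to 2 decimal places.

Expanding (0.194 + 0.806)^2:
P(M) = 0.194^2 = 0.037636
P(M+2) = 2 × 0.194^1 × 0.806^1 = 0.312728
P(M+4) = 0.806^2 = 0.649636
The M+4 peak is largest (0.649636); scaling to 100 gives 5.79 : 48.14 : 100.00.

5.79 : 48.14 : 100.00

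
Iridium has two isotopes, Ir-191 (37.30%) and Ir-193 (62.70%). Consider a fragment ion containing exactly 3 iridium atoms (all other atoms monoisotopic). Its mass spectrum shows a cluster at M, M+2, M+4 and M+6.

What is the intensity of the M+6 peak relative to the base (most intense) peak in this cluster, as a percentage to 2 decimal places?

56.03%

Term probabilities: M 0.0519, M+2 0.2617, M+4 0.4399, M+6 0.2465. Base peak = M+4.
P(M+4) = C(3,2) × 0.3730^1 × 0.6270^2 = 3 × 0.3730 × 0.393129 = 0.439911 (base)
P(M+6) = C(3,3) × 0.3730^0 × 0.6270^3 = 1 × 1.0000 × 0.24649188 = 0.246492
Relative intensity = 0.246492 / 0.439911 × 100 = 56.03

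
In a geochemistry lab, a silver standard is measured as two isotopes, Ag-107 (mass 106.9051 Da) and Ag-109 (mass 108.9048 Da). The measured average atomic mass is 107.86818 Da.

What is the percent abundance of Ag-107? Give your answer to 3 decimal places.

Let x be the fractional abundance of Ag-107; then Ag-109 has abundance 1 − x.
106.9051·x + 108.9048·(1 − x) = 107.86818
(106.9051 − 108.9048)·x = 107.86818 − 108.9048
x = -1.03662 / -1.9997 = 0.51839 → 51.839% Ag-107, 48.161% Ag-109.

51.839%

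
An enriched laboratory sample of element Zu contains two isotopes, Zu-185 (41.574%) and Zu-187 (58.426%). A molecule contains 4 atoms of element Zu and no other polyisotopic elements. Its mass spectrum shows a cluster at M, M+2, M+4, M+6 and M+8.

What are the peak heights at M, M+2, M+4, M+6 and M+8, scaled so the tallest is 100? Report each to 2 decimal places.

8.44 : 47.44 : 100.00 : 93.69 : 32.92

The 4 Zu atoms are independent, so intensities follow the terms of (0.41574 + 0.58426)^4.
P(M) = 0.41574^4 = 0.029874
P(M+2) = 4 × 0.41574^3 × 0.58426^1 = 0.167931
P(M+4) = 6 × 0.41574^2 × 0.58426^2 = 0.354003
P(M+6) = 4 × 0.41574^1 × 0.58426^3 = 0.331665
P(M+8) = 0.58426^4 = 0.116526
The M+4 peak is largest (0.354003); scaling to 100 gives 8.44 : 47.44 : 100.00 : 93.69 : 32.92.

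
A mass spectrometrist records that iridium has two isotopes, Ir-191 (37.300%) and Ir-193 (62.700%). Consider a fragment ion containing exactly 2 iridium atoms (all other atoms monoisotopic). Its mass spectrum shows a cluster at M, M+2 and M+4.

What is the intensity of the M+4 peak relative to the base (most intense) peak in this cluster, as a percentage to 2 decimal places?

84.05%

(0.37300 + 0.62700)^2 gives M 0.1391, M+2 0.4677, M+4 0.3931; the largest is M+2.
P(M+2) = C(2,1) × 0.37300^1 × 0.62700^1 = 2 × 0.3730 × 0.6270 = 0.467742 (base)
P(M+4) = C(2,2) × 0.37300^0 × 0.62700^2 = 1 × 1.0000 × 0.393129 = 0.393129
Relative intensity = 0.393129 / 0.467742 × 100 = 84.05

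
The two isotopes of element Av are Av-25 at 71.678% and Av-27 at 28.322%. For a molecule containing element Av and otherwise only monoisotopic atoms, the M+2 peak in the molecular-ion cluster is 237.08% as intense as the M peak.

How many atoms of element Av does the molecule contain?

For n independent Av atoms, I(M+2)/I(M) = n · (abundance Av-27) / (abundance Av-25) = n · 0.28322/0.71678.
n = 2.3708 × 0.71678/0.28322 = 6.00 ≈ 6

6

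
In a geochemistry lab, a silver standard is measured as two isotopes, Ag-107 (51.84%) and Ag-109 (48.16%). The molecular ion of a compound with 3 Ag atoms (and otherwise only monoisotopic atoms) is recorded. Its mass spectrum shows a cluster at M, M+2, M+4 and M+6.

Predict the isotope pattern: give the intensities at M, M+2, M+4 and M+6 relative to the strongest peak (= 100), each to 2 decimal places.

The 3 Ag atoms are independent, so intensities follow the terms of (0.5184 + 0.4816)^3.
P(M) = 0.5184^3 = 0.139314
P(M+2) = 3 × 0.5184^2 × 0.4816^1 = 0.388273
P(M+4) = 3 × 0.5184^1 × 0.4816^2 = 0.360711
P(M+6) = 0.4816^3 = 0.111702
The M+2 peak is largest (0.388273); scaling to 100 gives 35.88 : 100.00 : 92.90 : 28.77.

35.88 : 100.00 : 92.90 : 28.77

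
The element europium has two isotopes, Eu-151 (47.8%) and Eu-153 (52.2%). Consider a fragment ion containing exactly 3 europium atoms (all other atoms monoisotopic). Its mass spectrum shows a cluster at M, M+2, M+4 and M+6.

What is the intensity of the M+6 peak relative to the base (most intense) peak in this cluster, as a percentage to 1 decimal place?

Term probabilities: M 0.1092, M+2 0.3578, M+4 0.3907, M+6 0.1422. Base peak = M+4.
P(M+4) = C(3,2) × 0.478^1 × 0.522^2 = 3 × 0.4780 × 0.272484 = 0.390742 (base)
P(M+6) = C(3,3) × 0.478^0 × 0.522^3 = 1 × 1.0000 × 0.14223665 = 0.142237
Relative intensity = 0.142237 / 0.390742 × 100 = 36.4

36.4%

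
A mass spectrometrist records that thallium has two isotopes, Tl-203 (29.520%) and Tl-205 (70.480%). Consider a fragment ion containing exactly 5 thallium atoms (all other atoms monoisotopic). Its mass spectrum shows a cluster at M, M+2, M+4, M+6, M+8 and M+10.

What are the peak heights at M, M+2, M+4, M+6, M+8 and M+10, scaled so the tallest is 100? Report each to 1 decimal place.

The 5 Tl atoms are independent, so intensities follow the terms of (0.29520 + 0.70480)^5.
P(M) = 0.29520^5 = 0.002242
P(M+2) = 5 × 0.29520^4 × 0.70480^1 = 0.026761
P(M+4) = 10 × 0.29520^3 × 0.70480^2 = 0.127785
P(M+6) = 10 × 0.29520^2 × 0.70480^3 = 0.305092
P(M+8) = 5 × 0.29520^1 × 0.70480^4 = 0.364208
P(M+10) = 0.70480^5 = 0.173912
The M+8 peak is largest (0.364208); scaling to 100 gives 0.6 : 7.3 : 35.1 : 83.8 : 100.0 : 47.8.

0.6 : 7.3 : 35.1 : 83.8 : 100.0 : 47.8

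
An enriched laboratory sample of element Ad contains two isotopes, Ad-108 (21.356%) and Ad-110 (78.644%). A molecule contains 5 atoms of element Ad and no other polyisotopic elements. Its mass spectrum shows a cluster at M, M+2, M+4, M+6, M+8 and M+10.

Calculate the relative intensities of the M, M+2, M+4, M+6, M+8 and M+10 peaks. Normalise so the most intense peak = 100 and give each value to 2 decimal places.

0.11 : 2.00 : 14.75 : 54.31 : 100.00 : 73.65

Each Ad atom is independently Ad-108 (p = 0.21356) or Ad-110 (q = 0.78644); the cluster is the binomial expansion (p + q)^5.
P(M) = 0.21356^5 = 0.000444
P(M+2) = 5 × 0.21356^4 × 0.78644^1 = 0.008179
P(M+4) = 10 × 0.21356^3 × 0.78644^2 = 0.060241
P(M+6) = 10 × 0.21356^2 × 0.78644^3 = 0.221838
P(M+8) = 5 × 0.21356^1 × 0.78644^4 = 0.408463
P(M+10) = 0.78644^5 = 0.300835
The M+8 peak is largest (0.408463); scaling to 100 gives 0.11 : 2.00 : 14.75 : 54.31 : 100.00 : 73.65.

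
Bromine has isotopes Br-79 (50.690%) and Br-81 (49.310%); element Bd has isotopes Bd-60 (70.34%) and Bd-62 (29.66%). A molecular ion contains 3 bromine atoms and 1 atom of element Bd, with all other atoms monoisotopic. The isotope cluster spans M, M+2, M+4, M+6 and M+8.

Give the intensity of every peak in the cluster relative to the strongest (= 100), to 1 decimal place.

24.6 : 82.1 : 100.0 : 52.0 : 9.5

Bromine pattern (n=3): 0.13024674 : 0.3801026 : 0.36975457 : 0.11989609
Element Bd pattern (n=1): 0.7034 : 0.2966
Convolve the two distributions (both contribute in 2-u steps):
  M: 0.13024674×0.7034 = 0.091616
  M+2: 0.13024674×0.2966 + 0.3801026×0.7034 = 0.305995
  M+4: 0.3801026×0.2966 + 0.36975457×0.7034 = 0.372824
  M+6: 0.36975457×0.2966 + 0.11989609×0.7034 = 0.194004
  M+8: 0.11989609×0.2966 = 0.035561
Scale to base peak (0.372824) = 100: 24.6 : 82.1 : 100.0 : 52.0 : 9.5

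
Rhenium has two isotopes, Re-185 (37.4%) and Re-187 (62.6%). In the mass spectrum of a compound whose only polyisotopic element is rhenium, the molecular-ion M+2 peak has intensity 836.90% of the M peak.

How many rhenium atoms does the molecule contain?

5

For n independent Re atoms, I(M+2)/I(M) = n · (abundance Re-187) / (abundance Re-185) = n · 0.626/0.374.
n = 8.3690 × 0.374/0.626 = 5.00 ≈ 5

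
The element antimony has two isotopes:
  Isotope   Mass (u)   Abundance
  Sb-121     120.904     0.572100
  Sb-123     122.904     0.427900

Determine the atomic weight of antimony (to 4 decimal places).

The abundance-weighted mean is 0.572100 × 120.904 + 0.427900 × 122.904
= 69.16918 + 52.59062 = 121.75980 u

121.7598 u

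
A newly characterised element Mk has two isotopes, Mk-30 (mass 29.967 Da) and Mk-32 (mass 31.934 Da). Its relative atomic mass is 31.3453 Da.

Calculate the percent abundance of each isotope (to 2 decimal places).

Mk-30: 29.93%, Mk-32: 70.07%

Writing the weighted mean with unknown fraction x of Mk-30:
29.967·x + 31.934·(1 − x) = 31.3453
(29.967 − 31.934)·x = 31.3453 − 31.934
x = -0.5887 / -1.967 = 0.29929 → 29.93% Mk-30, 70.07% Mk-32.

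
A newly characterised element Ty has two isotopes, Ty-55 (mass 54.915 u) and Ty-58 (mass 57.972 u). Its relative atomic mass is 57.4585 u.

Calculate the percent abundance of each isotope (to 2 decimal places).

Ty-55: 16.80%, Ty-58: 83.20%

Let x be the fractional abundance of Ty-55; then Ty-58 has abundance 1 − x.
54.915·x + 57.972·(1 − x) = 57.4585
(54.915 − 57.972)·x = 57.4585 − 57.972
x = -0.5135 / -3.057 = 0.16798 → 16.80% Ty-55, 83.20% Ty-58.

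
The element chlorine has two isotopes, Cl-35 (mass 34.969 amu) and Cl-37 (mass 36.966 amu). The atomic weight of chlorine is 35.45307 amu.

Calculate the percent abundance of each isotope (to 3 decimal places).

With x = fraction of Cl-35 (so Cl-37 is 1 − x):
34.969·x + 36.966·(1 − x) = 35.45307
(34.969 − 36.966)·x = 35.45307 − 36.966
x = -1.51293 / -1.997 = 0.75760 → 75.760% Cl-35, 24.240% Cl-37.

Cl-35: 75.760%, Cl-37: 24.240%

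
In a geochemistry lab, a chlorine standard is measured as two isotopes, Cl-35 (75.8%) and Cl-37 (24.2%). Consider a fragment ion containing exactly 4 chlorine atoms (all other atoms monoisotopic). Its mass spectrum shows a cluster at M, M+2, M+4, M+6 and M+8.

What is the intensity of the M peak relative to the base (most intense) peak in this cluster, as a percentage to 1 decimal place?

78.3%

(0.758 + 0.242)^4 gives M 0.3301, M+2 0.4216, M+4 0.2019, M+6 0.0430, M+8 0.0034; the largest is M+2.
P(M+2) = C(4,1) × 0.758^3 × 0.242^1 = 4 × 0.43551951 × 0.2420 = 0.421583 (base)
P(M) = C(4,0) × 0.758^4 × 0.242^0 = 1 × 0.33012379 × 1.0000 = 0.330124
Relative intensity = 0.330124 / 0.421583 × 100 = 78.3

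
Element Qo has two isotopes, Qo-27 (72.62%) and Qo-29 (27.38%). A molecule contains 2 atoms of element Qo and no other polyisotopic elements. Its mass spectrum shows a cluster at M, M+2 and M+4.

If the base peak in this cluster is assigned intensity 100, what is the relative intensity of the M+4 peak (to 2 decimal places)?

Term probabilities: M 0.5274, M+2 0.3977, M+4 0.0750. Base peak = M.
P(M) = C(2,0) × 0.7262^2 × 0.2738^0 = 1 × 0.52736644 × 1.0000 = 0.527366 (base)
P(M+4) = C(2,2) × 0.7262^0 × 0.2738^2 = 1 × 1.0000 × 0.07496644 = 0.074966
Relative intensity = 0.074966 / 0.527366 × 100 = 14.22

14.22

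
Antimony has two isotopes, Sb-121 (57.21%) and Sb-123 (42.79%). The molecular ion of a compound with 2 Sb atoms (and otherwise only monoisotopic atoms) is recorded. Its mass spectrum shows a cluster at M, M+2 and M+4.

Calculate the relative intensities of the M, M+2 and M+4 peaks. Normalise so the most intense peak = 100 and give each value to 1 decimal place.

66.8 : 100.0 : 37.4

Expanding (0.5721 + 0.4279)^2:
P(M) = 0.5721^2 = 0.327298
P(M+2) = 2 × 0.5721^1 × 0.4279^1 = 0.489603
P(M+4) = 0.4279^2 = 0.183098
The M+2 peak is largest (0.489603); scaling to 100 gives 66.8 : 100.0 : 37.4.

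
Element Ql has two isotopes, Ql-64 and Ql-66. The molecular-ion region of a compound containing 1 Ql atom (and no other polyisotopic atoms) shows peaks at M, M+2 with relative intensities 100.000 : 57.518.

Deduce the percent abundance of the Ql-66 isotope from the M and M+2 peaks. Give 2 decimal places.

36.52%

Let p = fractional abundance of Ql-64. I(M+2)/I(M) = [C(1,1)·p^0·(1−p)] / p^1 = 1·(1−p)/p = 57.518/100.000 = 0.5752
(1−p)/p = 0.5752/1 = 0.5752  ⇒  p = 1/(1 + 0.5752) = 0.6348
Ql-64: 63.48%, Ql-66: 36.52%.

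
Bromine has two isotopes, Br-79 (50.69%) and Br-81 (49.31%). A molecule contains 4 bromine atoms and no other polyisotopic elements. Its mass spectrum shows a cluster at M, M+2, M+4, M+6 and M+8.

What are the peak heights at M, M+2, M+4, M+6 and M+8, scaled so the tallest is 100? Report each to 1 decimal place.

Expanding (0.5069 + 0.4931)^4:
P(M) = 0.5069^4 = 0.066022
P(M+2) = 4 × 0.5069^3 × 0.4931^1 = 0.256899
P(M+4) = 6 × 0.5069^2 × 0.4931^2 = 0.374857
P(M+6) = 4 × 0.5069^1 × 0.4931^3 = 0.243101
P(M+8) = 0.4931^4 = 0.059121
The M+4 peak is largest (0.374857); scaling to 100 gives 17.6 : 68.5 : 100.0 : 64.9 : 15.8.

17.6 : 68.5 : 100.0 : 64.9 : 15.8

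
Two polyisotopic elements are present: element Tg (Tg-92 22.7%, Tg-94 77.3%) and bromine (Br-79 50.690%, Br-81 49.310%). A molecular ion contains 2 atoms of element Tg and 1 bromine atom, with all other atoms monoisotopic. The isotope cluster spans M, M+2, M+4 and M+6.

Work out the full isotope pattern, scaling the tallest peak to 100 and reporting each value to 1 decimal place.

Element Tg pattern (n=2): 0.051529 : 0.350942 : 0.597529
Bromine pattern (n=1): 0.5069 : 0.4931
Convolve the two distributions (both contribute in 2-u steps):
  M: 0.051529×0.5069 = 0.026120
  M+2: 0.051529×0.4931 + 0.350942×0.5069 = 0.203301
  M+4: 0.350942×0.4931 + 0.597529×0.5069 = 0.475937
  M+6: 0.597529×0.4931 = 0.294642
Scale to base peak (0.475937) = 100: 5.5 : 42.7 : 100.0 : 61.9

5.5 : 42.7 : 100.0 : 61.9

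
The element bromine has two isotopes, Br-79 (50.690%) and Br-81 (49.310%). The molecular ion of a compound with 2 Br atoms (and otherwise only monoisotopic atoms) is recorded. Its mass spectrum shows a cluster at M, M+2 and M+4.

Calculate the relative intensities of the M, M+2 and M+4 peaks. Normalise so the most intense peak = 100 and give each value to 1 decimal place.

51.4 : 100.0 : 48.6

Each Br atom is independently Br-79 (p = 0.50690) or Br-81 (q = 0.49310); the cluster is the binomial expansion (p + q)^2.
P(M) = 0.50690^2 = 0.256948
P(M+2) = 2 × 0.50690^1 × 0.49310^1 = 0.499905
P(M+4) = 0.49310^2 = 0.243148
The M+2 peak is largest (0.499905); scaling to 100 gives 51.4 : 100.0 : 48.6.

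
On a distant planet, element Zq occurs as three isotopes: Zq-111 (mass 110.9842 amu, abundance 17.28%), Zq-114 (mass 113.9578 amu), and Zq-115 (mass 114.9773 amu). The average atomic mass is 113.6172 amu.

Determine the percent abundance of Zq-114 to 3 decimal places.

65.728%

The remaining 82.72% is split between Zq-114 (fraction x) and Zq-115 (fraction 0.8272 − x).
Substituting: 113.9578x + 114.9773(0.8272 − x) = 94.43913024
(113.9578 − 114.9773)x = -0.67009232  ⇒  x = 0.65728, y = 0.16992
Zq-114: 65.728%, Zq-115: 16.992%.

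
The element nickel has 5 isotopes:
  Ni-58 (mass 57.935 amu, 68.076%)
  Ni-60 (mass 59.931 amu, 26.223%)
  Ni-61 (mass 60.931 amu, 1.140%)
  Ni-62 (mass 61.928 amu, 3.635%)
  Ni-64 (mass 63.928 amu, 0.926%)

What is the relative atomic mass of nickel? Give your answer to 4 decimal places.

58.6932 amu

The abundance-weighted mean is 0.68076 × 57.935 + 0.26223 × 59.931 + 0.01140 × 60.931 + 0.03635 × 61.928 + 0.00926 × 63.928
= 39.43983 + 15.71571 + 0.69461 + 2.25108 + 0.59197 = 58.69320 amu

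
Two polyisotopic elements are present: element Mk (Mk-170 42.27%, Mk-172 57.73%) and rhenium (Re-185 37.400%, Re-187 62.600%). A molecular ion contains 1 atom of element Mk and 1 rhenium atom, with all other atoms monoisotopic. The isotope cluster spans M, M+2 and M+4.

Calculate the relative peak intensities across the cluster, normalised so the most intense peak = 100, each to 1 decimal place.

Element Mk pattern (n=1): 0.4227 : 0.5773
Rhenium pattern (n=1): 0.3740 : 0.6260
Convolve the two distributions (both contribute in 2-u steps):
  M: 0.4227×0.3740 = 0.158090
  M+2: 0.4227×0.6260 + 0.5773×0.3740 = 0.480520
  M+4: 0.5773×0.6260 = 0.361390
Scale to base peak (0.480520) = 100: 32.9 : 100.0 : 75.2

32.9 : 100.0 : 75.2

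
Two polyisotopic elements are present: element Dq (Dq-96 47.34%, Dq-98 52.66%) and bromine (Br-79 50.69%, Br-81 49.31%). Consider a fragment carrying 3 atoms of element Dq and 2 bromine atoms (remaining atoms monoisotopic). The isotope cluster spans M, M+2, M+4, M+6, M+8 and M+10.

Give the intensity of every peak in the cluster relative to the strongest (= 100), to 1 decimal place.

8.5 : 44.9 : 94.8 : 100.0 : 52.7 : 11.1

Element Dq pattern (n=3): 0.10609252 : 0.35404512 : 0.3938322 : 0.14603016
Bromine pattern (n=2): 0.25694761 : 0.49990478 : 0.24314761
Convolve the two distributions (both contribute in 2-u steps):
  M: 0.10609252×0.25694761 = 0.027260
  M+2: 0.10609252×0.49990478 + 0.35404512×0.25694761 = 0.144007
  M+4: 0.10609252×0.24314761 + 0.35404512×0.49990478 + 0.3938322×0.25694761 = 0.303979
  M+6: 0.35404512×0.24314761 + 0.3938322×0.49990478 + 0.14603016×0.25694761 = 0.320486
  M+8: 0.3938322×0.24314761 + 0.14603016×0.49990478 = 0.168761
  M+10: 0.14603016×0.24314761 = 0.035507
Scale to base peak (0.320486) = 100: 8.5 : 44.9 : 94.8 : 100.0 : 52.7 : 11.1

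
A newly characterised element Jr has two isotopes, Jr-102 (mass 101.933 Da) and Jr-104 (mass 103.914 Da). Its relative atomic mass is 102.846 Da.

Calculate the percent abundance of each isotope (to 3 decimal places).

Writing the weighted mean with unknown fraction x of Jr-102:
101.933·x + 103.914·(1 − x) = 102.846
(101.933 − 103.914)·x = 102.846 − 103.914
x = -1.068 / -1.981 = 0.53912 → 53.912% Jr-102, 46.088% Jr-104.

Jr-102: 53.912%, Jr-104: 46.088%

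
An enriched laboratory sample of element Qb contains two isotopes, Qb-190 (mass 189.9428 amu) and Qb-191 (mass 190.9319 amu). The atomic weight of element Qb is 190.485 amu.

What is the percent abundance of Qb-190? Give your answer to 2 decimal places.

Writing the weighted mean with unknown fraction x of Qb-190:
189.9428·x + 190.9319·(1 − x) = 190.485
(189.9428 − 190.9319)·x = 190.485 − 190.9319
x = -0.4469 / -0.9891 = 0.45182 → 45.18% Qb-190, 54.82% Qb-191.

45.18%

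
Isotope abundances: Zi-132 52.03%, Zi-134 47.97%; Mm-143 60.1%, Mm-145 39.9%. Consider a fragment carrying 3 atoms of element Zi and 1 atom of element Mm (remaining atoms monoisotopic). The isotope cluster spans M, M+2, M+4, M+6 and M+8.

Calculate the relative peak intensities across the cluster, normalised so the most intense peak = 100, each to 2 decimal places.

22.80 : 78.19 : 100.00 : 56.46 : 11.86

Element Zi pattern (n=3): 0.1408515 : 0.38958177 : 0.35918196 : 0.11038477
Element Mm pattern (n=1): 0.6010 : 0.3990
Convolve the two distributions (both contribute in 2-u steps):
  M: 0.1408515×0.6010 = 0.084652
  M+2: 0.1408515×0.3990 + 0.38958177×0.6010 = 0.290338
  M+4: 0.38958177×0.3990 + 0.35918196×0.6010 = 0.371311
  M+6: 0.35918196×0.3990 + 0.11038477×0.6010 = 0.209655
  M+8: 0.11038477×0.3990 = 0.044044
Scale to base peak (0.371311) = 100: 22.80 : 78.19 : 100.00 : 56.46 : 11.86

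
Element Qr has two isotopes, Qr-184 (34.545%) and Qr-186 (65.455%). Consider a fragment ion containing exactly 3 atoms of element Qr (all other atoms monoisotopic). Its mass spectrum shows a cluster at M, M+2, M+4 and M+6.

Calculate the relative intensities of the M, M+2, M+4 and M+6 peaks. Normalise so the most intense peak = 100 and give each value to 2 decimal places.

The 3 Qr atoms are independent, so intensities follow the terms of (0.34545 + 0.65455)^3.
P(M) = 0.34545^3 = 0.041225
P(M+2) = 3 × 0.34545^2 × 0.65455^1 = 0.234334
P(M+4) = 3 × 0.34545^1 × 0.65455^2 = 0.444009
P(M+6) = 0.65455^3 = 0.280433
The M+4 peak is largest (0.444009); scaling to 100 gives 9.28 : 52.78 : 100.00 : 63.16.

9.28 : 52.78 : 100.00 : 63.16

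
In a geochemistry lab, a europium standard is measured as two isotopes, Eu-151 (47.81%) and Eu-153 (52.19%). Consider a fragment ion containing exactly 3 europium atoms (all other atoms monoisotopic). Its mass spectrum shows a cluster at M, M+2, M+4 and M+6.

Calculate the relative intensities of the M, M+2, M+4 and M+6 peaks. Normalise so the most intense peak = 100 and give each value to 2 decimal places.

Each Eu atom is independently Eu-151 (p = 0.4781) or Eu-153 (q = 0.5219); the cluster is the binomial expansion (p + q)^3.
P(M) = 0.4781^3 = 0.109284
P(M+2) = 3 × 0.4781^2 × 0.5219^1 = 0.357887
P(M+4) = 3 × 0.4781^1 × 0.5219^2 = 0.390674
P(M+6) = 0.5219^3 = 0.142155
The M+4 peak is largest (0.390674); scaling to 100 gives 27.97 : 91.61 : 100.00 : 36.39.

27.97 : 91.61 : 100.00 : 36.39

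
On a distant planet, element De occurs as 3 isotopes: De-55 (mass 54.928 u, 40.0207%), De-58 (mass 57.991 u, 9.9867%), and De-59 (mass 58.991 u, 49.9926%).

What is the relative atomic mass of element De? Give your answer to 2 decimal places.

The abundance-weighted mean is 0.400207 × 54.928 + 0.099867 × 57.991 + 0.499926 × 58.991
= 21.9826 + 5.7914 + 29.4911 = 57.2651 u

57.27 u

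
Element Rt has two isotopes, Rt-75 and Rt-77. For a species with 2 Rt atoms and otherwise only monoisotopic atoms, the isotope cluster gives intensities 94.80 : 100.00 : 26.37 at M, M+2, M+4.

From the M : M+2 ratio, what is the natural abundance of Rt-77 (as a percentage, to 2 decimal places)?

Write p for the Rt-75 fraction. I(M+2)/I(M) = [C(2,1)·p^1·(1−p)] / p^2 = 2·(1−p)/p = 100.00/94.80 = 1.0549
(1−p)/p = 1.0549/2 = 0.5274  ⇒  p = 1/(1 + 0.5274) = 0.6547
Rt-75: 65.47%, Rt-77: 34.53%.

34.53%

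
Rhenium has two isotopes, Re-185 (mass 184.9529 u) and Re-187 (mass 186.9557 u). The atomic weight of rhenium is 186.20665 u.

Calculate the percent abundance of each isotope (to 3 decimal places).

Re-185: 37.400%, Re-187: 62.600%

Writing the weighted mean with unknown fraction x of Re-185:
184.9529·x + 186.9557·(1 − x) = 186.20665
(184.9529 − 186.9557)·x = 186.20665 − 186.9557
x = -0.74905 / -2.0028 = 0.37400 → 37.400% Re-185, 62.600% Re-187.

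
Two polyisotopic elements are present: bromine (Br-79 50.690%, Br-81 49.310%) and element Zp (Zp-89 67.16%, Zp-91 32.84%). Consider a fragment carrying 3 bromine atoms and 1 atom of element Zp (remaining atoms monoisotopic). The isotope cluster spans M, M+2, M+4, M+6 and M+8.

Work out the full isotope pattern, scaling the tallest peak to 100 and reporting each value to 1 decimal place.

23.4 : 79.9 : 100.0 : 54.1 : 10.6

Bromine pattern (n=3): 0.13024674 : 0.3801026 : 0.36975457 : 0.11989609
Element Zp pattern (n=1): 0.6716 : 0.3284
Convolve the two distributions (both contribute in 2-u steps):
  M: 0.13024674×0.6716 = 0.087474
  M+2: 0.13024674×0.3284 + 0.3801026×0.6716 = 0.298050
  M+4: 0.3801026×0.3284 + 0.36975457×0.6716 = 0.373153
  M+6: 0.36975457×0.3284 + 0.11989609×0.6716 = 0.201950
  M+8: 0.11989609×0.3284 = 0.039374
Scale to base peak (0.373153) = 100: 23.4 : 79.9 : 100.0 : 54.1 : 10.6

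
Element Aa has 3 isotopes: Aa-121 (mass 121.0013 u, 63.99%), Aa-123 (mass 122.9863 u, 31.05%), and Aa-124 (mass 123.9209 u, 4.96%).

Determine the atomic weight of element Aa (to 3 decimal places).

Average mass = Σ (abundance × isotope mass) = 0.6399 × 121.0013 + 0.3105 × 122.9863 + 0.0496 × 123.9209
= 77.42873 + 38.18725 + 6.14648 = 121.76246 u

121.762 u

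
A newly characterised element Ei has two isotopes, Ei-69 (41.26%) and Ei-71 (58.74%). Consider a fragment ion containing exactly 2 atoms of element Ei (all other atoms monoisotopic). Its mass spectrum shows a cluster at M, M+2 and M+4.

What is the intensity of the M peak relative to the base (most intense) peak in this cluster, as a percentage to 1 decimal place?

35.1%

(0.4126 + 0.5874)^2 gives M 0.1702, M+2 0.4847, M+4 0.3450; the largest is M+2.
P(M+2) = C(2,1) × 0.4126^1 × 0.5874^1 = 2 × 0.4126 × 0.5874 = 0.484722 (base)
P(M) = C(2,0) × 0.4126^2 × 0.5874^0 = 1 × 0.17023876 × 1.0000 = 0.170239
Relative intensity = 0.170239 / 0.484722 × 100 = 35.1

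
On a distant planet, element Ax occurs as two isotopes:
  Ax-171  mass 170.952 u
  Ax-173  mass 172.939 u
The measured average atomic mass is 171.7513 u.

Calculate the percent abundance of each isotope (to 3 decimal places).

Ax-171: 59.774%, Ax-173: 40.226%

Let x be the fractional abundance of Ax-171; then Ax-173 has abundance 1 − x.
170.952·x + 172.939·(1 − x) = 171.7513
(170.952 − 172.939)·x = 171.7513 − 172.939
x = -1.1877 / -1.987 = 0.59774 → 59.774% Ax-171, 40.226% Ax-173.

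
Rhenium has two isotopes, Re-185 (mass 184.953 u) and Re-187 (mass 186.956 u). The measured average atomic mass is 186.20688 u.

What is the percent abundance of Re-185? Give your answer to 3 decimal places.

Let x be the fractional abundance of Re-185; then Re-187 has abundance 1 − x.
184.953·x + 186.956·(1 − x) = 186.20688
(184.953 − 186.956)·x = 186.20688 − 186.956
x = -0.74912 / -2.003 = 0.37400 → 37.400% Re-185, 62.600% Re-187.

37.400%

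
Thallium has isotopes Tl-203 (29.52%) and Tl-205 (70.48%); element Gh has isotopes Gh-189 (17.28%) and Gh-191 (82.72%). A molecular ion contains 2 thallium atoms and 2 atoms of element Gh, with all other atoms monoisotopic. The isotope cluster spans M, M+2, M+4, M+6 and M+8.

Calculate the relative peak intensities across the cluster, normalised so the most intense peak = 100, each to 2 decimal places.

Thallium pattern (n=2): 0.08714304 : 0.41611392 : 0.49674304
Element Gh pattern (n=2): 0.02985984 : 0.28588032 : 0.68425984
Convolve the two distributions (both contribute in 2-u steps):
  M: 0.08714304×0.02985984 = 0.002602
  M+2: 0.08714304×0.28588032 + 0.41611392×0.02985984 = 0.037338
  M+4: 0.08714304×0.68425984 + 0.41611392×0.28588032 + 0.49674304×0.02985984 = 0.193420
  M+6: 0.41611392×0.68425984 + 0.49674304×0.28588032 = 0.426739
  M+8: 0.49674304×0.68425984 = 0.339901
Scale to base peak (0.426739) = 100: 0.61 : 8.75 : 45.33 : 100.00 : 79.65

0.61 : 8.75 : 45.33 : 100.00 : 79.65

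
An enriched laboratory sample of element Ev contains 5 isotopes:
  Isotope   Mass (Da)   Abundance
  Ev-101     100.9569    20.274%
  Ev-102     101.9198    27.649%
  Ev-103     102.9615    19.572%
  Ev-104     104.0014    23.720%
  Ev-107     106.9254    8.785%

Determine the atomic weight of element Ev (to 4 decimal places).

102.8620 Da

Ar = Σ fᵢ·mᵢ = 0.20274 × 100.9569 + 0.27649 × 101.9198 + 0.19572 × 102.9615 + 0.23720 × 104.0014 + 0.08785 × 106.9254
= 20.46800 + 28.17981 + 20.15162 + 24.66913 + 9.39340 = 102.86196 Da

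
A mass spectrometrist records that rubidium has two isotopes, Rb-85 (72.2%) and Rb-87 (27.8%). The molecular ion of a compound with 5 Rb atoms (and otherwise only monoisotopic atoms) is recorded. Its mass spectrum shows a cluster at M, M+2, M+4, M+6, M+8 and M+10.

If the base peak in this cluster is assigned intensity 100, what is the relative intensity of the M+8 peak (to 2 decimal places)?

Binomial terms of (0.722 + 0.278)^5: M 0.1962, M+2 0.3777, M+4 0.2909, M+6 0.1120, M+8 0.0216, M+10 0.0017 → M+2 is the base peak.
P(M+2) = C(5,1) × 0.722^4 × 0.278^1 = 5 × 0.27173701 × 0.2780 = 0.377714 (base)
P(M+8) = C(5,4) × 0.722^1 × 0.278^4 = 5 × 0.7220 × 0.00597282 = 0.021562
Relative intensity = 0.021562 / 0.377714 × 100 = 5.71

5.71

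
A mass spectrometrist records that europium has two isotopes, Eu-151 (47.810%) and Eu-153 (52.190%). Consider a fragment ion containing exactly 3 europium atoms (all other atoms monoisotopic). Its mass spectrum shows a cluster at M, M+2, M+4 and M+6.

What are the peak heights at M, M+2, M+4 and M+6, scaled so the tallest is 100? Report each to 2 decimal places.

Expanding (0.47810 + 0.52190)^3:
P(M) = 0.47810^3 = 0.109284
P(M+2) = 3 × 0.47810^2 × 0.52190^1 = 0.357887
P(M+4) = 3 × 0.47810^1 × 0.52190^2 = 0.390674
P(M+6) = 0.52190^3 = 0.142155
The M+4 peak is largest (0.390674); scaling to 100 gives 27.97 : 91.61 : 100.00 : 36.39.

27.97 : 91.61 : 100.00 : 36.39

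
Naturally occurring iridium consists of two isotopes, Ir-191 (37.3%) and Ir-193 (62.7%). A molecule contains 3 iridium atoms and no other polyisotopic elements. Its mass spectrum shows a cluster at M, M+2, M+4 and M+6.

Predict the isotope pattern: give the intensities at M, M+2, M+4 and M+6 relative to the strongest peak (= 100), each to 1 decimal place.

Expanding (0.373 + 0.627)^3:
P(M) = 0.373^3 = 0.051895
P(M+2) = 3 × 0.373^2 × 0.627^1 = 0.261702
P(M+4) = 3 × 0.373^1 × 0.627^2 = 0.439911
P(M+6) = 0.627^3 = 0.246492
The M+4 peak is largest (0.439911); scaling to 100 gives 11.8 : 59.5 : 100.0 : 56.0.

11.8 : 59.5 : 100.0 : 56.0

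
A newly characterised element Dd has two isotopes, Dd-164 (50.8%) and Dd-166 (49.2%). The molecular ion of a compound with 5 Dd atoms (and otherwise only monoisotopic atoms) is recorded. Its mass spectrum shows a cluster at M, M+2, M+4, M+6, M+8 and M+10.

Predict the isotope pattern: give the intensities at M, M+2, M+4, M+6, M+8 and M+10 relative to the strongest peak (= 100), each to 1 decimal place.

Expanding (0.508 + 0.492)^5:
P(M) = 0.508^5 = 0.033831
P(M+2) = 5 × 0.508^4 × 0.492^1 = 0.163829
P(M+4) = 10 × 0.508^3 × 0.492^2 = 0.317337
P(M+6) = 10 × 0.508^2 × 0.492^3 = 0.307343
P(M+8) = 5 × 0.508^1 × 0.492^4 = 0.148831
P(M+10) = 0.492^5 = 0.028829
The M+4 peak is largest (0.317337); scaling to 100 gives 10.7 : 51.6 : 100.0 : 96.9 : 46.9 : 9.1.

10.7 : 51.6 : 100.0 : 96.9 : 46.9 : 9.1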